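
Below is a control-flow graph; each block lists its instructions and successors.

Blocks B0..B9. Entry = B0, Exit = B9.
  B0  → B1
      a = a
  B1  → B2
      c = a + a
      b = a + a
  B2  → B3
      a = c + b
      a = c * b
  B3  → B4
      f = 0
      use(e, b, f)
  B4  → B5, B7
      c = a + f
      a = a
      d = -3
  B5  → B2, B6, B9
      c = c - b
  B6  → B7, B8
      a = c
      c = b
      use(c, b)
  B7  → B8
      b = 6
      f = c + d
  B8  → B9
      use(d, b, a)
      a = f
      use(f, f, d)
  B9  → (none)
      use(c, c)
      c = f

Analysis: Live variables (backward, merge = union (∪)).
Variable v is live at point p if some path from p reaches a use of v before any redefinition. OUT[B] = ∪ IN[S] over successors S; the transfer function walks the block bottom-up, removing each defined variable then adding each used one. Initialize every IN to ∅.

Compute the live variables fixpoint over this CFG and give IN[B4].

Fixpoint table:
  B0: | IN={a, e} | OUT={a, e}
  B1: | IN={a, e} | OUT={b, c, e}
  B2: | IN={b, c, e} | OUT={a, b, e}
  B3: | IN={a, b, e} | OUT={a, b, e, f}
  B4: | IN={a, b, e, f} | OUT={a, b, c, d, e, f}
  B5: | IN={b, c, d, e, f} | OUT={b, c, d, e, f}
  B6: | IN={b, c, d, f} | OUT={a, b, c, d, f}
  B7: | IN={a, c, d} | OUT={a, b, c, d, f}
  B8: | IN={a, b, c, d, f} | OUT={c, f}
  B9: | IN={c, f} | OUT={}

Merge at B4: OUT[B4] = IN[B5] ⊔ IN[B7] = {a, b, c, d, e, f}
Applying B4's transfer function to that OUT value gives IN[B4] (row B4 above).

Answer: {a, b, e, f}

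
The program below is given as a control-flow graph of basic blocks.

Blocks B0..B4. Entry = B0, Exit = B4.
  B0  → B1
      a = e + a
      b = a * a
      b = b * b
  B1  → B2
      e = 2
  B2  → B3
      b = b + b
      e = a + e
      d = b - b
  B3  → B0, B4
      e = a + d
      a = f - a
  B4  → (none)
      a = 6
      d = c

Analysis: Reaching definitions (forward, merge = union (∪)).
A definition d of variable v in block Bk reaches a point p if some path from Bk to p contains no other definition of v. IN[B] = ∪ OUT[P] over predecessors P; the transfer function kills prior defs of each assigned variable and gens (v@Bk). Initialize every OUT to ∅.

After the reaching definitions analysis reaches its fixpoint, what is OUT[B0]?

Answer: {a@B0, b@B0, d@B2, e@B3}

Trace:
Converged values:
  B0:   IN={a@B3, b@B2, d@B2, e@B3}   OUT={a@B0, b@B0, d@B2, e@B3}
  B1:   IN={a@B0, b@B0, d@B2, e@B3}   OUT={a@B0, b@B0, d@B2, e@B1}
  B2:   IN={a@B0, b@B0, d@B2, e@B1}   OUT={a@B0, b@B2, d@B2, e@B2}
  B3:   IN={a@B0, b@B2, d@B2, e@B2}   OUT={a@B3, b@B2, d@B2, e@B3}
  B4:   IN={a@B3, b@B2, d@B2, e@B3}   OUT={a@B4, b@B2, d@B4, e@B3}

Merge at B0 (entry node, so the boundary value {} is joined with the incoming edge(s)): IN[B0] = {} ⊔ OUT[B3] = {a@B3, b@B2, d@B2, e@B3}
Applying B0's transfer function to that IN value gives OUT[B0] (row B0 above).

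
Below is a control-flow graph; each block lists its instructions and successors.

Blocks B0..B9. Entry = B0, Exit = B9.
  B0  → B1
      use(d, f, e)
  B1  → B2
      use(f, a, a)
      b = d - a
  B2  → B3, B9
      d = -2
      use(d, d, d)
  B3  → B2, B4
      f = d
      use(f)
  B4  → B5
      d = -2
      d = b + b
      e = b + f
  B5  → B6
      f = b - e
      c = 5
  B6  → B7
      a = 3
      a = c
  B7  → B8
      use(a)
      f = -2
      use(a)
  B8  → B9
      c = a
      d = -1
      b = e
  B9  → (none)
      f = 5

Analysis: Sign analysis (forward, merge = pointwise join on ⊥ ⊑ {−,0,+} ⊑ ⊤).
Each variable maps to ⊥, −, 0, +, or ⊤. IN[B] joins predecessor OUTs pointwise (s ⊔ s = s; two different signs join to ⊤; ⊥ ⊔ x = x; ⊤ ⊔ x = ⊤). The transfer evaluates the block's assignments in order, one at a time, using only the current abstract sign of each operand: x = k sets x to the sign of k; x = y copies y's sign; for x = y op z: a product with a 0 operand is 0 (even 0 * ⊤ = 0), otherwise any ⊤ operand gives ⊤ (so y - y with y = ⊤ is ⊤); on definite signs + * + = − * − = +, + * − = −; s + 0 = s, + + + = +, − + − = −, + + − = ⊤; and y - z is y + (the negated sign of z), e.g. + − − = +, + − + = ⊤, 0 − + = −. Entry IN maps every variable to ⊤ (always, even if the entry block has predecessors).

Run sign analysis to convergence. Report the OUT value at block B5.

Answer: {a: ⊤, b: ⊤, c: +, d: ⊤, e: ⊤, f: ⊤}

Trace:
Converged values:
  B0:  IN=(all ⊤)  OUT=(all ⊤)
  B1:  IN=(all ⊤)  OUT=(all ⊤)
  B2:  IN=(all ⊤)  OUT={d:-; rest ⊤}
  B3:  IN={d:-; rest ⊤}  OUT={d:-, f:-; rest ⊤}
  B4:  IN={d:-, f:-; rest ⊤}  OUT={f:-; rest ⊤}
  B5:  IN={f:-; rest ⊤}  OUT={c:+; rest ⊤}
  B6:  IN={c:+; rest ⊤}  OUT={a:+, c:+; rest ⊤}
  B7:  IN={a:+, c:+; rest ⊤}  OUT={a:+, c:+, f:-; rest ⊤}
  B8:  IN={a:+, c:+, f:-; rest ⊤}  OUT={a:+, c:+, d:-, f:-; rest ⊤}
  B9:  IN={d:-; rest ⊤}  OUT={d:-, f:+; rest ⊤}

Merge at B5: IN[B5] = OUT[B4] = {a: ⊤, b: ⊤, c: ⊤, d: ⊤, e: ⊤, f: -}
Applying B5's transfer function to that IN value gives OUT[B5] (row B5 above).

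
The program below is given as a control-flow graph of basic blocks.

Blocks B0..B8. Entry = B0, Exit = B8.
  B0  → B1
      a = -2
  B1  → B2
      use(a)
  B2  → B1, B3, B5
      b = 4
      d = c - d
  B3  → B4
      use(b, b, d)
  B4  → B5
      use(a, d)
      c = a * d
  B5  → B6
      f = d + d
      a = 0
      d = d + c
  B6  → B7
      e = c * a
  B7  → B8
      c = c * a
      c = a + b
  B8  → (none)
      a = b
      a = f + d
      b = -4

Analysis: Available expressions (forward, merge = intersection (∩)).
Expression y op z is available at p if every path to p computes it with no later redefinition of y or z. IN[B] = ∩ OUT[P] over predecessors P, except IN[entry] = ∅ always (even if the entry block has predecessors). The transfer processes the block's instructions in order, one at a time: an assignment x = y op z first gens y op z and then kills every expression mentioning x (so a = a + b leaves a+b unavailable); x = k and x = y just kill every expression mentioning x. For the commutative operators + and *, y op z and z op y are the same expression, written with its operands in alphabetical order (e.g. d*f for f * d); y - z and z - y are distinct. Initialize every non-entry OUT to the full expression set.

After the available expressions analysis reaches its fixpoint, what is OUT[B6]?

Per-block solution:
  B0:   IN={}   OUT={}
  B1:   IN={}   OUT={}
  B2:   IN={}   OUT={}
  B3:   IN={}   OUT={}
  B4:   IN={}   OUT={a*d}
  B5:   IN={}   OUT={}
  B6:   IN={}   OUT={a*c}
  B7:   IN={a*c}   OUT={a+b}
  B8:   IN={a+b}   OUT={d+f}

Merge at B6: IN[B6] = OUT[B5] = {}
Applying B6's transfer function to that IN value gives OUT[B6] (row B6 above).

Answer: {a*c}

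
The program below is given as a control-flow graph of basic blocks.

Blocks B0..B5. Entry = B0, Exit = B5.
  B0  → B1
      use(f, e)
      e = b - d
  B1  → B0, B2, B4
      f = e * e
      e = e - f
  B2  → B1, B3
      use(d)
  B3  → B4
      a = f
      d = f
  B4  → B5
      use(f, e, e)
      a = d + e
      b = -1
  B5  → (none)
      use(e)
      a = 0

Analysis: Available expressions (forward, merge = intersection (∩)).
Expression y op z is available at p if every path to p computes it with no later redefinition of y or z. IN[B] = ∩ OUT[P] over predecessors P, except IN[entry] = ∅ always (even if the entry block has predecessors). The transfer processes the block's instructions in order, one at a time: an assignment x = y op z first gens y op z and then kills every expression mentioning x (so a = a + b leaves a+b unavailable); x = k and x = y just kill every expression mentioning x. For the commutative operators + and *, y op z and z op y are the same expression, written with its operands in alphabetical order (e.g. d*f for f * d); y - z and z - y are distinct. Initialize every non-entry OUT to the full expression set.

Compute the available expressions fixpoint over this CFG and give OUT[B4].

Answer: {d+e}

Trace:
Converged values:
  B0:  IN={}  OUT={b-d}
  B1:  IN={b-d}  OUT={b-d}
  B2:  IN={b-d}  OUT={b-d}
  B3:  IN={b-d}  OUT={}
  B4:  IN={}  OUT={d+e}
  B5:  IN={d+e}  OUT={d+e}

Merge at B4: IN[B4] = OUT[B1] ∩ OUT[B3] = {}
Applying B4's transfer function to that IN value gives OUT[B4] (row B4 above).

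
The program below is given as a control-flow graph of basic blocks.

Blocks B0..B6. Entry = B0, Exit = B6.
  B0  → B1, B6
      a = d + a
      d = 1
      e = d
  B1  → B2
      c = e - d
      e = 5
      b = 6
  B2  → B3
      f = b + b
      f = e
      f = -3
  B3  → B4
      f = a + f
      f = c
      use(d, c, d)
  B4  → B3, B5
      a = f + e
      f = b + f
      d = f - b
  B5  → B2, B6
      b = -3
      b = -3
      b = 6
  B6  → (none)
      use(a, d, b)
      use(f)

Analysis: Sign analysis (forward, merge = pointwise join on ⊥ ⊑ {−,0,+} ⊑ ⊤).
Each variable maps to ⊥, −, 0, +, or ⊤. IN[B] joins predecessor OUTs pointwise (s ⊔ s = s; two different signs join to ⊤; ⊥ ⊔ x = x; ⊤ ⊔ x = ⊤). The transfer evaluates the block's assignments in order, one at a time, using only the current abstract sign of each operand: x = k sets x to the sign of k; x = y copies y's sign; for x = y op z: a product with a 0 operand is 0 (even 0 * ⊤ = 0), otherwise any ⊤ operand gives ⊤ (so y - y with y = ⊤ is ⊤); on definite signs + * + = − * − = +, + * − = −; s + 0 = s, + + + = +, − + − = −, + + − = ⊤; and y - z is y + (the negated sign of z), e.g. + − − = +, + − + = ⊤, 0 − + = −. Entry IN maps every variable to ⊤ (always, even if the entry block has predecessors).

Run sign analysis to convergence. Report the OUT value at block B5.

Per-block solution:
  B0: | IN=(all ⊤) | OUT={d:+, e:+; rest ⊤}
  B1: | IN={d:+, e:+; rest ⊤} | OUT={b:+, d:+, e:+; rest ⊤}
  B2: | IN={b:+, e:+; rest ⊤} | OUT={b:+, e:+, f:-; rest ⊤}
  B3: | IN={b:+, e:+; rest ⊤} | OUT={b:+, e:+; rest ⊤}
  B4: | IN={b:+, e:+; rest ⊤} | OUT={b:+, e:+; rest ⊤}
  B5: | IN={b:+, e:+; rest ⊤} | OUT={b:+, e:+; rest ⊤}
  B6: | IN={e:+; rest ⊤} | OUT={e:+; rest ⊤}

Merge at B5: IN[B5] = OUT[B4] = {a: ⊤, b: +, c: ⊤, d: ⊤, e: +, f: ⊤}
Applying B5's transfer function to that IN value gives OUT[B5] (row B5 above).

Answer: {a: ⊤, b: +, c: ⊤, d: ⊤, e: +, f: ⊤}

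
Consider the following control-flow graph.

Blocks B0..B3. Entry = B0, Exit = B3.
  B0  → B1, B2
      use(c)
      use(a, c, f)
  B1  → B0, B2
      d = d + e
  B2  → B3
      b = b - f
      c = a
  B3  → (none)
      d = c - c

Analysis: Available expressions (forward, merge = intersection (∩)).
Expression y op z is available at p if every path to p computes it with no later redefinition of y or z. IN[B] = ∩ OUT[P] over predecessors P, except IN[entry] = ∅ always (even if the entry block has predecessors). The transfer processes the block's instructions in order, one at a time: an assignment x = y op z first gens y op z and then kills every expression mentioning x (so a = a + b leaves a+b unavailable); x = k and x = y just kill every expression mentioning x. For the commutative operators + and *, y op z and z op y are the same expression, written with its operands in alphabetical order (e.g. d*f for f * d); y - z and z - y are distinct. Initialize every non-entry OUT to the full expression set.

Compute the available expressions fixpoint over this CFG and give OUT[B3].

Answer: {c-c}

Trace:
Converged values:
  B0:   IN={}   OUT={}
  B1:   IN={}   OUT={}
  B2:   IN={}   OUT={}
  B3:   IN={}   OUT={c-c}

Merge at B3: IN[B3] = OUT[B2] = {}
Applying B3's transfer function to that IN value gives OUT[B3] (row B3 above).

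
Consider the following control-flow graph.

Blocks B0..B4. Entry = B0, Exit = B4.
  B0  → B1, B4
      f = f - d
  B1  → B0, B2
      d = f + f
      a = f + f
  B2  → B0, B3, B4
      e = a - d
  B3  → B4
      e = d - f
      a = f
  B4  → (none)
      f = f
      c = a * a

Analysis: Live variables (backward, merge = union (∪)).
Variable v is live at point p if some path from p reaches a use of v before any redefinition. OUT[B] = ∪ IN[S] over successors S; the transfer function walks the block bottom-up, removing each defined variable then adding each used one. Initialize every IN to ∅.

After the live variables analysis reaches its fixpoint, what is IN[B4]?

Answer: {a, f}

Working:
Per-block solution:
  B0: | IN={a, d, f} | OUT={a, f}
  B1: | IN={f} | OUT={a, d, f}
  B2: | IN={a, d, f} | OUT={a, d, f}
  B3: | IN={d, f} | OUT={a, f}
  B4: | IN={a, f} | OUT={}

B4 is the boundary node: OUT[B4] = {}
Applying B4's transfer function to that OUT value gives IN[B4] (row B4 above).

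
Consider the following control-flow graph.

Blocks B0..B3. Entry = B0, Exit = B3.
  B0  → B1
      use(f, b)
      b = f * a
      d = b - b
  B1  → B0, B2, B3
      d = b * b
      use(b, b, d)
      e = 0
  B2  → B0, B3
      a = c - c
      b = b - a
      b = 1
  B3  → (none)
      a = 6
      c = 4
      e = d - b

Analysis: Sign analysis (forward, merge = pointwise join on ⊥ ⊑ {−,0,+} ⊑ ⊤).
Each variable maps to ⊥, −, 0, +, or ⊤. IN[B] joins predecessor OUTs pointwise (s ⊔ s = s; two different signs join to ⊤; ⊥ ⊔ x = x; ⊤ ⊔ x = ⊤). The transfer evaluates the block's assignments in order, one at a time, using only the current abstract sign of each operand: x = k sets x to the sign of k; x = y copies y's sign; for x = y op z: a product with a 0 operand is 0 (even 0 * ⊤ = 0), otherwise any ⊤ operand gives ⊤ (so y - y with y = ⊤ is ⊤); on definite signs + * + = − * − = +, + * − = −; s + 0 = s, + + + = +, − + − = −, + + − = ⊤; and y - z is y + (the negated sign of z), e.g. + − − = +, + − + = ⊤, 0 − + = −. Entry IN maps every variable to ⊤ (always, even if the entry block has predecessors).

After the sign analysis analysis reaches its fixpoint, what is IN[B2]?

Answer: {a: ⊤, b: ⊤, c: ⊤, d: ⊤, e: 0, f: ⊤}

Trace:
Fixpoint table:
  B0:  IN=(all ⊤)  OUT=(all ⊤)
  B1:  IN=(all ⊤)  OUT={e:0; rest ⊤}
  B2:  IN={e:0; rest ⊤}  OUT={b:+, e:0; rest ⊤}
  B3:  IN={e:0; rest ⊤}  OUT={a:+, c:+; rest ⊤}

Merge at B2: IN[B2] = OUT[B1] = {a: ⊤, b: ⊤, c: ⊤, d: ⊤, e: 0, f: ⊤}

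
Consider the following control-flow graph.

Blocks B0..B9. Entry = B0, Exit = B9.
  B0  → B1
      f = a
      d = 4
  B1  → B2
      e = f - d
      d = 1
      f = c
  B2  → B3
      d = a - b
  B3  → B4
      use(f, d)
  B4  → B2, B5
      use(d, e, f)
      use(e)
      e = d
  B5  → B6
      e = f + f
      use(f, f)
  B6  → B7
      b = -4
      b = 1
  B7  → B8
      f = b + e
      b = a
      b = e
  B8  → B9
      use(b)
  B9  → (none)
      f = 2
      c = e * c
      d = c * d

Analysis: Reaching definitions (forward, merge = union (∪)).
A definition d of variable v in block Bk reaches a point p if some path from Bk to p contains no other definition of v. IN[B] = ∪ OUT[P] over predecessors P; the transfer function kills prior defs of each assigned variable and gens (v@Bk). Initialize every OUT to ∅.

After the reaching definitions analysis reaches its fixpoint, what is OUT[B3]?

Answer: {d@B2, e@B1, e@B4, f@B1}

Derivation:
Converged values:
  B0: | IN={} | OUT={d@B0, f@B0}
  B1: | IN={d@B0, f@B0} | OUT={d@B1, e@B1, f@B1}
  B2: | IN={d@B1, d@B2, e@B1, e@B4, f@B1} | OUT={d@B2, e@B1, e@B4, f@B1}
  B3: | IN={d@B2, e@B1, e@B4, f@B1} | OUT={d@B2, e@B1, e@B4, f@B1}
  B4: | IN={d@B2, e@B1, e@B4, f@B1} | OUT={d@B2, e@B4, f@B1}
  B5: | IN={d@B2, e@B4, f@B1} | OUT={d@B2, e@B5, f@B1}
  B6: | IN={d@B2, e@B5, f@B1} | OUT={b@B6, d@B2, e@B5, f@B1}
  B7: | IN={b@B6, d@B2, e@B5, f@B1} | OUT={b@B7, d@B2, e@B5, f@B7}
  B8: | IN={b@B7, d@B2, e@B5, f@B7} | OUT={b@B7, d@B2, e@B5, f@B7}
  B9: | IN={b@B7, d@B2, e@B5, f@B7} | OUT={b@B7, c@B9, d@B9, e@B5, f@B9}

Merge at B3: IN[B3] = OUT[B2] = {d@B2, e@B1, e@B4, f@B1}
Applying B3's transfer function to that IN value gives OUT[B3] (row B3 above).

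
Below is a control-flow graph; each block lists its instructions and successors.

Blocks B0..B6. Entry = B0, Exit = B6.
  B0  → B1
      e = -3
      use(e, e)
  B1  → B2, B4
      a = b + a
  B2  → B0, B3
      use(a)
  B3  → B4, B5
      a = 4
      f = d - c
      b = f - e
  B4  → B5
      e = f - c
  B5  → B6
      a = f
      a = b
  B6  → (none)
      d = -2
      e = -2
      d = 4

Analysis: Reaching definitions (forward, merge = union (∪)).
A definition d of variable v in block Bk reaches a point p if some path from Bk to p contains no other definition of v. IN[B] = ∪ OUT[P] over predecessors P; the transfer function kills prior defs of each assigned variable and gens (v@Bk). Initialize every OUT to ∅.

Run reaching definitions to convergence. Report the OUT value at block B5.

Per-block solution:
  B0:   IN={a@B1, e@B0}   OUT={a@B1, e@B0}
  B1:   IN={a@B1, e@B0}   OUT={a@B1, e@B0}
  B2:   IN={a@B1, e@B0}   OUT={a@B1, e@B0}
  B3:   IN={a@B1, e@B0}   OUT={a@B3, b@B3, e@B0, f@B3}
  B4:   IN={a@B1, a@B3, b@B3, e@B0, f@B3}   OUT={a@B1, a@B3, b@B3, e@B4, f@B3}
  B5:   IN={a@B1, a@B3, b@B3, e@B0, e@B4, f@B3}   OUT={a@B5, b@B3, e@B0, e@B4, f@B3}
  B6:   IN={a@B5, b@B3, e@B0, e@B4, f@B3}   OUT={a@B5, b@B3, d@B6, e@B6, f@B3}

Merge at B5: IN[B5] = OUT[B3] ⊔ OUT[B4] = {a@B1, a@B3, b@B3, e@B0, e@B4, f@B3}
Applying B5's transfer function to that IN value gives OUT[B5] (row B5 above).

Answer: {a@B5, b@B3, e@B0, e@B4, f@B3}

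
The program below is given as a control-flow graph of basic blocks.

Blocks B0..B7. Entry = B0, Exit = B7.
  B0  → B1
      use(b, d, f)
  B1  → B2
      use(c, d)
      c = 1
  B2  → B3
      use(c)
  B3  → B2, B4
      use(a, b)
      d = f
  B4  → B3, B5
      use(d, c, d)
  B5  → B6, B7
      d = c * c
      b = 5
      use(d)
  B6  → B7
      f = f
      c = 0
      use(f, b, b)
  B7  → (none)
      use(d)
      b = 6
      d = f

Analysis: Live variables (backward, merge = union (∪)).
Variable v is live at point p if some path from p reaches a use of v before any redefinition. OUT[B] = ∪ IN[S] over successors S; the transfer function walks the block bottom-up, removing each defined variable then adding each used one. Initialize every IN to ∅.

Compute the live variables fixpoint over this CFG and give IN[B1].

Answer: {a, b, c, d, f}

Trace:
Converged values:
  B0: | IN={a, b, c, d, f} | OUT={a, b, c, d, f}
  B1: | IN={a, b, c, d, f} | OUT={a, b, c, f}
  B2: | IN={a, b, c, f} | OUT={a, b, c, f}
  B3: | IN={a, b, c, f} | OUT={a, b, c, d, f}
  B4: | IN={a, b, c, d, f} | OUT={a, b, c, f}
  B5: | IN={c, f} | OUT={b, d, f}
  B6: | IN={b, d, f} | OUT={d, f}
  B7: | IN={d, f} | OUT={}

Merge at B1: OUT[B1] = IN[B2] = {a, b, c, f}
Applying B1's transfer function to that OUT value gives IN[B1] (row B1 above).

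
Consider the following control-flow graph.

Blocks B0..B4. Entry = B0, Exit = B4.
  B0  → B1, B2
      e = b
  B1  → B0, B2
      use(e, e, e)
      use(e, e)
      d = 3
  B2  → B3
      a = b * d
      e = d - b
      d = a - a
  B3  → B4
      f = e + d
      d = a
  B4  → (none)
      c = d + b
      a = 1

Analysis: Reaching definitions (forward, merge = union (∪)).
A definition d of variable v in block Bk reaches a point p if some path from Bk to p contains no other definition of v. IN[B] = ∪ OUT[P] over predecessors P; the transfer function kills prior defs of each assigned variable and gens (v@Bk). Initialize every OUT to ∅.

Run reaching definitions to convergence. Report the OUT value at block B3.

Answer: {a@B2, d@B3, e@B2, f@B3}

Working:
Per-block solution:
  B0:   IN={d@B1, e@B0}   OUT={d@B1, e@B0}
  B1:   IN={d@B1, e@B0}   OUT={d@B1, e@B0}
  B2:   IN={d@B1, e@B0}   OUT={a@B2, d@B2, e@B2}
  B3:   IN={a@B2, d@B2, e@B2}   OUT={a@B2, d@B3, e@B2, f@B3}
  B4:   IN={a@B2, d@B3, e@B2, f@B3}   OUT={a@B4, c@B4, d@B3, e@B2, f@B3}

Merge at B3: IN[B3] = OUT[B2] = {a@B2, d@B2, e@B2}
Applying B3's transfer function to that IN value gives OUT[B3] (row B3 above).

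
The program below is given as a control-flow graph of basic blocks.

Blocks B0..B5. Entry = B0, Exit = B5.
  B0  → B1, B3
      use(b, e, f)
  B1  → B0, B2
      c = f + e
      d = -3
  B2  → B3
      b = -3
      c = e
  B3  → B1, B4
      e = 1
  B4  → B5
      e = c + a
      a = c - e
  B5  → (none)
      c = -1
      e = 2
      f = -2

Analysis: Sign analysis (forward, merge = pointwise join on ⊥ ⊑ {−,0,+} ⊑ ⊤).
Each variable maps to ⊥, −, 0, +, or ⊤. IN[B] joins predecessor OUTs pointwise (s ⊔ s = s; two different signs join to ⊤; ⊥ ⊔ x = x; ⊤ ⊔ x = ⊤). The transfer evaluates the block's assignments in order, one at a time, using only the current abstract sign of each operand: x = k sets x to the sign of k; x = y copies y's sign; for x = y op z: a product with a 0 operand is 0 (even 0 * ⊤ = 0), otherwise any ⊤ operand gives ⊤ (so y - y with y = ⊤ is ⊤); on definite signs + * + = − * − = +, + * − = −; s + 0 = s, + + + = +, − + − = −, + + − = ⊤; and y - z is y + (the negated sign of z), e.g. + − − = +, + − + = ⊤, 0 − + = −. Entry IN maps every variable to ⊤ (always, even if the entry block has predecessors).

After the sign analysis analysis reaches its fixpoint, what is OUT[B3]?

Answer: {a: ⊤, b: ⊤, c: ⊤, d: ⊤, e: +, f: ⊤}

Derivation:
Fixpoint table:
  B0:  IN=(all ⊤)  OUT=(all ⊤)
  B1:  IN=(all ⊤)  OUT={d:-; rest ⊤}
  B2:  IN={d:-; rest ⊤}  OUT={b:-, d:-; rest ⊤}
  B3:  IN=(all ⊤)  OUT={e:+; rest ⊤}
  B4:  IN={e:+; rest ⊤}  OUT=(all ⊤)
  B5:  IN=(all ⊤)  OUT={c:-, e:+, f:-; rest ⊤}

Merge at B3: IN[B3] = OUT[B0] ⊔ OUT[B2] = {a: ⊤, b: ⊤, c: ⊤, d: ⊤, e: ⊤, f: ⊤}
Applying B3's transfer function to that IN value gives OUT[B3] (row B3 above).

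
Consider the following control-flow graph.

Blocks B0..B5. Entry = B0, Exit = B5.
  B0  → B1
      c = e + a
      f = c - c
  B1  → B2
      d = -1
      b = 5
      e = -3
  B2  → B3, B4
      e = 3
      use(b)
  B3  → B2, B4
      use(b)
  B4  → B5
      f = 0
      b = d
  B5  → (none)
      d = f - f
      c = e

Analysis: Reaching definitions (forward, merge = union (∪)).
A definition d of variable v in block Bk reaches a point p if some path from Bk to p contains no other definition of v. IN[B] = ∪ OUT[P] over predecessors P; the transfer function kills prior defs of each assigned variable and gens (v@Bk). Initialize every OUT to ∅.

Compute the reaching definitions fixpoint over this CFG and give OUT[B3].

Per-block solution:
  B0:   IN={}   OUT={c@B0, f@B0}
  B1:   IN={c@B0, f@B0}   OUT={b@B1, c@B0, d@B1, e@B1, f@B0}
  B2:   IN={b@B1, c@B0, d@B1, e@B1, e@B2, f@B0}   OUT={b@B1, c@B0, d@B1, e@B2, f@B0}
  B3:   IN={b@B1, c@B0, d@B1, e@B2, f@B0}   OUT={b@B1, c@B0, d@B1, e@B2, f@B0}
  B4:   IN={b@B1, c@B0, d@B1, e@B2, f@B0}   OUT={b@B4, c@B0, d@B1, e@B2, f@B4}
  B5:   IN={b@B4, c@B0, d@B1, e@B2, f@B4}   OUT={b@B4, c@B5, d@B5, e@B2, f@B4}

Merge at B3: IN[B3] = OUT[B2] = {b@B1, c@B0, d@B1, e@B2, f@B0}
Applying B3's transfer function to that IN value gives OUT[B3] (row B3 above).

Answer: {b@B1, c@B0, d@B1, e@B2, f@B0}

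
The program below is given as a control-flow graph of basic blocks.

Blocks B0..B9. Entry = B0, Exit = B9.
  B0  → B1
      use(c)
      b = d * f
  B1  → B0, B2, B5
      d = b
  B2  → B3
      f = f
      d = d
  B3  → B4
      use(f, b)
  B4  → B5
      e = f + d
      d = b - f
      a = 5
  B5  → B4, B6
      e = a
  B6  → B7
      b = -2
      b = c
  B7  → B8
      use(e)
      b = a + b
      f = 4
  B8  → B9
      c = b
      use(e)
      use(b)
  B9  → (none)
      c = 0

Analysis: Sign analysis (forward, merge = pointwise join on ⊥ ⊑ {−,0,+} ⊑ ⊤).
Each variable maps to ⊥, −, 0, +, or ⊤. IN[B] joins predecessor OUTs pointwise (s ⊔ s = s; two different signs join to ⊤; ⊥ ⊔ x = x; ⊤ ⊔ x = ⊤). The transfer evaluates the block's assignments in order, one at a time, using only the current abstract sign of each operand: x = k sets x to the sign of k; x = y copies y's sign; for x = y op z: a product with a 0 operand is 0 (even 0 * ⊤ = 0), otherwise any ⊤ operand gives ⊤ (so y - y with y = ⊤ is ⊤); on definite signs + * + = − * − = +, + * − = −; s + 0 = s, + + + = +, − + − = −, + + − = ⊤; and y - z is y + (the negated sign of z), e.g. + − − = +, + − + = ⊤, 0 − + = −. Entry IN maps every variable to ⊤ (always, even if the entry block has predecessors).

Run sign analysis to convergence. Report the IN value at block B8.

Converged values:
  B0:  IN=(all ⊤)  OUT=(all ⊤)
  B1:  IN=(all ⊤)  OUT=(all ⊤)
  B2:  IN=(all ⊤)  OUT=(all ⊤)
  B3:  IN=(all ⊤)  OUT=(all ⊤)
  B4:  IN=(all ⊤)  OUT={a:+; rest ⊤}
  B5:  IN=(all ⊤)  OUT=(all ⊤)
  B6:  IN=(all ⊤)  OUT=(all ⊤)
  B7:  IN=(all ⊤)  OUT={f:+; rest ⊤}
  B8:  IN={f:+; rest ⊤}  OUT={f:+; rest ⊤}
  B9:  IN={f:+; rest ⊤}  OUT={c:0, f:+; rest ⊤}

Merge at B8: IN[B8] = OUT[B7] = {a: ⊤, b: ⊤, c: ⊤, d: ⊤, e: ⊤, f: +}

Answer: {a: ⊤, b: ⊤, c: ⊤, d: ⊤, e: ⊤, f: +}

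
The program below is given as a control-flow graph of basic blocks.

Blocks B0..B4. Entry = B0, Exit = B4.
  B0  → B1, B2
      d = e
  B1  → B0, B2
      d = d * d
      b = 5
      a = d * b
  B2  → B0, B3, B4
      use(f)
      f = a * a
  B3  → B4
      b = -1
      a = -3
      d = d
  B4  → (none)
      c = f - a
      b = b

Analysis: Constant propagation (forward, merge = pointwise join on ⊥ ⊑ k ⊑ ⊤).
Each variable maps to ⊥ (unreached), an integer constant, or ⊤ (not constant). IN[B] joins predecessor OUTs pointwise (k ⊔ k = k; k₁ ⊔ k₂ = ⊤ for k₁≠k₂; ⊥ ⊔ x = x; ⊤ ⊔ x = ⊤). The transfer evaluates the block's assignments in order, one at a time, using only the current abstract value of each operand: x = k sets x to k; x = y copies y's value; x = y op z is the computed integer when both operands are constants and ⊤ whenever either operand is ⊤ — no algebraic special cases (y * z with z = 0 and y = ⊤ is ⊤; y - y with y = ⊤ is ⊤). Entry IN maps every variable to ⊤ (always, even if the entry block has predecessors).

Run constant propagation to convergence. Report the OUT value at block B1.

Converged values:
  B0:   IN=(all ⊤)   OUT=(all ⊤)
  B1:   IN=(all ⊤)   OUT={b:5; rest ⊤}
  B2:   IN=(all ⊤)   OUT=(all ⊤)
  B3:   IN=(all ⊤)   OUT={a:-3, b:-1; rest ⊤}
  B4:   IN=(all ⊤)   OUT=(all ⊤)

Merge at B1: IN[B1] = OUT[B0] = {a: ⊤, b: ⊤, c: ⊤, d: ⊤, e: ⊤, f: ⊤}
Applying B1's transfer function to that IN value gives OUT[B1] (row B1 above).

Answer: {a: ⊤, b: 5, c: ⊤, d: ⊤, e: ⊤, f: ⊤}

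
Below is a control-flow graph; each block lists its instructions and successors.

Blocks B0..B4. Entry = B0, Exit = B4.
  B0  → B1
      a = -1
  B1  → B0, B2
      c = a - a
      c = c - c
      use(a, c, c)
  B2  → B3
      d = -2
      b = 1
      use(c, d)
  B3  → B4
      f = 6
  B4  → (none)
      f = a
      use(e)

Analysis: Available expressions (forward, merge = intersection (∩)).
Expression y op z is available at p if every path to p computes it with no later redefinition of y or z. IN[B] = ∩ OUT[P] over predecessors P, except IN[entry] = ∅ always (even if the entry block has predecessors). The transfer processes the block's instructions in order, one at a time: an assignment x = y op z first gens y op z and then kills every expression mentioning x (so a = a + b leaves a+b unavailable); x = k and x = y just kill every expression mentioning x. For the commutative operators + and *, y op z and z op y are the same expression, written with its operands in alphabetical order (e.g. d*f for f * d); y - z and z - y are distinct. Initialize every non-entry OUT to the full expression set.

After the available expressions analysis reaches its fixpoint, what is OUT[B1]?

Answer: {a-a}

Working:
Converged values:
  B0:   IN={}   OUT={}
  B1:   IN={}   OUT={a-a}
  B2:   IN={a-a}   OUT={a-a}
  B3:   IN={a-a}   OUT={a-a}
  B4:   IN={a-a}   OUT={a-a}

Merge at B1: IN[B1] = OUT[B0] = {}
Applying B1's transfer function to that IN value gives OUT[B1] (row B1 above).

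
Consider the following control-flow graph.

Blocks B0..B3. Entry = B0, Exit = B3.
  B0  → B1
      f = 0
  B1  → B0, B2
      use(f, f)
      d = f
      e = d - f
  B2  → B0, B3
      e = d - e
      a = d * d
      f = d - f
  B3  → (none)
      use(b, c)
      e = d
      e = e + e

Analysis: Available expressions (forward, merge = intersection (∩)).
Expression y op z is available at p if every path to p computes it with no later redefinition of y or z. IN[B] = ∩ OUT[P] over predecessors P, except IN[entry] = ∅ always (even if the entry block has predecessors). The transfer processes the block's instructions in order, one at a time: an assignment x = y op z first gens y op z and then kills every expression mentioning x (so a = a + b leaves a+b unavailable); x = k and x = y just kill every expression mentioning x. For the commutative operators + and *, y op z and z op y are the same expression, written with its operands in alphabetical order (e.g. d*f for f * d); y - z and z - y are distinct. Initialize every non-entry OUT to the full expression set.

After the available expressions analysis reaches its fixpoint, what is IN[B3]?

Per-block solution:
  B0:   IN={}   OUT={}
  B1:   IN={}   OUT={d-f}
  B2:   IN={d-f}   OUT={d*d}
  B3:   IN={d*d}   OUT={d*d}

Merge at B3: IN[B3] = OUT[B2] = {d*d}

Answer: {d*d}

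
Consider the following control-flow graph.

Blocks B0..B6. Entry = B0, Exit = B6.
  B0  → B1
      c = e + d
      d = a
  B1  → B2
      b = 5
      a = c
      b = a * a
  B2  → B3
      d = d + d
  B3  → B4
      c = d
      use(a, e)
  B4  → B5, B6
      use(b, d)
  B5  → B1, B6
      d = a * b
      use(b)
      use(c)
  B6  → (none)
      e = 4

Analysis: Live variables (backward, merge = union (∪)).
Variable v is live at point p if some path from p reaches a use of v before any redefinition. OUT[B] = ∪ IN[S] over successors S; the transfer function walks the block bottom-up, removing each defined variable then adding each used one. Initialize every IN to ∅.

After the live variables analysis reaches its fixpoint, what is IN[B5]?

Converged values:
  B0:  IN={a, d, e}  OUT={c, d, e}
  B1:  IN={c, d, e}  OUT={a, b, d, e}
  B2:  IN={a, b, d, e}  OUT={a, b, d, e}
  B3:  IN={a, b, d, e}  OUT={a, b, c, d, e}
  B4:  IN={a, b, c, d, e}  OUT={a, b, c, e}
  B5:  IN={a, b, c, e}  OUT={c, d, e}
  B6:  IN={}  OUT={}

Merge at B5: OUT[B5] = IN[B1] ⊔ IN[B6] = {c, d, e}
Applying B5's transfer function to that OUT value gives IN[B5] (row B5 above).

Answer: {a, b, c, e}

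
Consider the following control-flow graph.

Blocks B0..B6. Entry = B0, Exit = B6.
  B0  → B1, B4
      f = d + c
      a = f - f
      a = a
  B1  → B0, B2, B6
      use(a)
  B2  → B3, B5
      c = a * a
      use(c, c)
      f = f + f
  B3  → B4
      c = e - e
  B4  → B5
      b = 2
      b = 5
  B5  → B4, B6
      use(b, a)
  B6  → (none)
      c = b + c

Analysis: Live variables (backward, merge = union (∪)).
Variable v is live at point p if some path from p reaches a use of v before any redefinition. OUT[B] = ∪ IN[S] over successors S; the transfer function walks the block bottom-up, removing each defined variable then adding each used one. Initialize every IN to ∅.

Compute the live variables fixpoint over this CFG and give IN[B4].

Converged values:
  B0:  IN={b, c, d, e}  OUT={a, b, c, d, e, f}
  B1:  IN={a, b, c, d, e, f}  OUT={a, b, c, d, e, f}
  B2:  IN={a, b, e, f}  OUT={a, b, c, e}
  B3:  IN={a, e}  OUT={a, c}
  B4:  IN={a, c}  OUT={a, b, c}
  B5:  IN={a, b, c}  OUT={a, b, c}
  B6:  IN={b, c}  OUT={}

Merge at B4: OUT[B4] = IN[B5] = {a, b, c}
Applying B4's transfer function to that OUT value gives IN[B4] (row B4 above).

Answer: {a, c}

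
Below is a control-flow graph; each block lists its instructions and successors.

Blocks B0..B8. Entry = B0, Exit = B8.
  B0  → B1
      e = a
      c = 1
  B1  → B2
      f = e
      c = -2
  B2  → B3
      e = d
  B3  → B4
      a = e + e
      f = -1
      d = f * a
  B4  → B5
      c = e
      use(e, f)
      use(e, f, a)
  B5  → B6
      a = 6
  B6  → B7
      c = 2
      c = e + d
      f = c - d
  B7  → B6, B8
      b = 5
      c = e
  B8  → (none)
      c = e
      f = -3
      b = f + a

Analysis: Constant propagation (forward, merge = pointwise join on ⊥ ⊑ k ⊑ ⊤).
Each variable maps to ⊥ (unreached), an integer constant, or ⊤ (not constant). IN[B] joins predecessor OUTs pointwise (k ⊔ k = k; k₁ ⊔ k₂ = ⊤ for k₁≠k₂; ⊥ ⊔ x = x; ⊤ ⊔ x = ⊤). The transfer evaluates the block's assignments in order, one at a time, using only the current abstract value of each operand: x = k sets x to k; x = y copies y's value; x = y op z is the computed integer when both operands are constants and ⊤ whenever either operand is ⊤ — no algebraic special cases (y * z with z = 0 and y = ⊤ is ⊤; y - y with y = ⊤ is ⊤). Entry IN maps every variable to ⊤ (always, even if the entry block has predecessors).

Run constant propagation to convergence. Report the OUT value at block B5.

Per-block solution:
  B0:  IN=(all ⊤)  OUT={c:1; rest ⊤}
  B1:  IN={c:1; rest ⊤}  OUT={c:-2; rest ⊤}
  B2:  IN={c:-2; rest ⊤}  OUT={c:-2; rest ⊤}
  B3:  IN={c:-2; rest ⊤}  OUT={c:-2, f:-1; rest ⊤}
  B4:  IN={c:-2, f:-1; rest ⊤}  OUT={f:-1; rest ⊤}
  B5:  IN={f:-1; rest ⊤}  OUT={a:6, f:-1; rest ⊤}
  B6:  IN={a:6; rest ⊤}  OUT={a:6; rest ⊤}
  B7:  IN={a:6; rest ⊤}  OUT={a:6, b:5; rest ⊤}
  B8:  IN={a:6, b:5; rest ⊤}  OUT={a:6, b:3, f:-3; rest ⊤}

Merge at B5: IN[B5] = OUT[B4] = {a: ⊤, b: ⊤, c: ⊤, d: ⊤, e: ⊤, f: -1}
Applying B5's transfer function to that IN value gives OUT[B5] (row B5 above).

Answer: {a: 6, b: ⊤, c: ⊤, d: ⊤, e: ⊤, f: -1}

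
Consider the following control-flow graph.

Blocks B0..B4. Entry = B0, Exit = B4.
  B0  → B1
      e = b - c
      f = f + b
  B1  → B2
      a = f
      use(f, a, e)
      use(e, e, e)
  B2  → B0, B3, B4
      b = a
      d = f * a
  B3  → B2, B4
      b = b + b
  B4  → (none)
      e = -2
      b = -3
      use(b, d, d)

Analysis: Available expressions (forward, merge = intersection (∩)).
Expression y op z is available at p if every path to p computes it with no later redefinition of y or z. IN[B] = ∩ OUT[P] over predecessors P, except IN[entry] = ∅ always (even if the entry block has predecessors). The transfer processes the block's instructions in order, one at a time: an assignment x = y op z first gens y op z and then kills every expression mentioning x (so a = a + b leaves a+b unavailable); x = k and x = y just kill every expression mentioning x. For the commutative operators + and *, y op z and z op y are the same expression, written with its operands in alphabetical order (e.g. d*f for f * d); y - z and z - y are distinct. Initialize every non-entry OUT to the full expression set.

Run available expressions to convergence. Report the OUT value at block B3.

Converged values:
  B0:  IN={}  OUT={b-c}
  B1:  IN={b-c}  OUT={b-c}
  B2:  IN={}  OUT={a*f}
  B3:  IN={a*f}  OUT={a*f}
  B4:  IN={a*f}  OUT={a*f}

Merge at B3: IN[B3] = OUT[B2] = {a*f}
Applying B3's transfer function to that IN value gives OUT[B3] (row B3 above).

Answer: {a*f}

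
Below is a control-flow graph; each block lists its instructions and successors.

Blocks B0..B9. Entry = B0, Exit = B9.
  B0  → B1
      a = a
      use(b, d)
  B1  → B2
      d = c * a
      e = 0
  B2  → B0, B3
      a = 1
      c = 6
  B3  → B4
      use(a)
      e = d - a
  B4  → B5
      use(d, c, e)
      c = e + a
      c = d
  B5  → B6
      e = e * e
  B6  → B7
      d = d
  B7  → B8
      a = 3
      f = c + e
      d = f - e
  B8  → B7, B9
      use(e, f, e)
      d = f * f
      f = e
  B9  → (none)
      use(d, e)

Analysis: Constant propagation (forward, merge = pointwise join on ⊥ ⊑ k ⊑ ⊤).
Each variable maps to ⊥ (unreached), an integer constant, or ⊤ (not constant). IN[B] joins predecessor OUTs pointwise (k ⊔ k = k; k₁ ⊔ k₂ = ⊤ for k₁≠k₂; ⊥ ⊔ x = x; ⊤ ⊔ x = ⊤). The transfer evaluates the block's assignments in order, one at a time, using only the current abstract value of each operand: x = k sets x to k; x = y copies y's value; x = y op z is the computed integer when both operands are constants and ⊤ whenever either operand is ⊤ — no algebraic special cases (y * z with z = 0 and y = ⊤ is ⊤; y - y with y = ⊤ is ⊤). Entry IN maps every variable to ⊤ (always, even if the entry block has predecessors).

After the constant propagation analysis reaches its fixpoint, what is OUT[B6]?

Answer: {a: 1, b: ⊤, c: ⊤, d: ⊤, e: ⊤, f: ⊤}

Trace:
Fixpoint table:
  B0:   IN=(all ⊤)   OUT=(all ⊤)
  B1:   IN=(all ⊤)   OUT={e:0; rest ⊤}
  B2:   IN={e:0; rest ⊤}   OUT={a:1, c:6, e:0; rest ⊤}
  B3:   IN={a:1, c:6, e:0; rest ⊤}   OUT={a:1, c:6; rest ⊤}
  B4:   IN={a:1, c:6; rest ⊤}   OUT={a:1; rest ⊤}
  B5:   IN={a:1; rest ⊤}   OUT={a:1; rest ⊤}
  B6:   IN={a:1; rest ⊤}   OUT={a:1; rest ⊤}
  B7:   IN=(all ⊤)   OUT={a:3; rest ⊤}
  B8:   IN={a:3; rest ⊤}   OUT={a:3; rest ⊤}
  B9:   IN={a:3; rest ⊤}   OUT={a:3; rest ⊤}

Merge at B6: IN[B6] = OUT[B5] = {a: 1, b: ⊤, c: ⊤, d: ⊤, e: ⊤, f: ⊤}
Applying B6's transfer function to that IN value gives OUT[B6] (row B6 above).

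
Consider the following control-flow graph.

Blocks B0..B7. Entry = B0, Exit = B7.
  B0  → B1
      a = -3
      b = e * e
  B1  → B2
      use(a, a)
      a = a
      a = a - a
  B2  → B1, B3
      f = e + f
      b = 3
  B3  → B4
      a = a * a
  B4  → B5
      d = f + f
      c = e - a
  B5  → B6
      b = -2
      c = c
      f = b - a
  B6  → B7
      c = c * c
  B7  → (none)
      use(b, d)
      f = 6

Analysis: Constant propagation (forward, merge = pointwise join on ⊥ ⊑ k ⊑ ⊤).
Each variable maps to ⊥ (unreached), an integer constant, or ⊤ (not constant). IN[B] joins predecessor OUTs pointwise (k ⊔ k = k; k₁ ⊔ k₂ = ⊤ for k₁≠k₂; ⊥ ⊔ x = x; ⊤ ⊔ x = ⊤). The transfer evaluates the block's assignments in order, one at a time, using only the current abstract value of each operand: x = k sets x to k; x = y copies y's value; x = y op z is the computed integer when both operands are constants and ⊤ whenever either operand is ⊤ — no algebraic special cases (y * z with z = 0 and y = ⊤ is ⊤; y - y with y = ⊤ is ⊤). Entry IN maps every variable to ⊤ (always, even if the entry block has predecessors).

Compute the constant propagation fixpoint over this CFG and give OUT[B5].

Fixpoint table:
  B0: | IN=(all ⊤) | OUT={a:-3; rest ⊤}
  B1: | IN=(all ⊤) | OUT=(all ⊤)
  B2: | IN=(all ⊤) | OUT={b:3; rest ⊤}
  B3: | IN={b:3; rest ⊤} | OUT={b:3; rest ⊤}
  B4: | IN={b:3; rest ⊤} | OUT={b:3; rest ⊤}
  B5: | IN={b:3; rest ⊤} | OUT={b:-2; rest ⊤}
  B6: | IN={b:-2; rest ⊤} | OUT={b:-2; rest ⊤}
  B7: | IN={b:-2; rest ⊤} | OUT={b:-2, f:6; rest ⊤}

Merge at B5: IN[B5] = OUT[B4] = {a: ⊤, b: 3, c: ⊤, d: ⊤, e: ⊤, f: ⊤}
Applying B5's transfer function to that IN value gives OUT[B5] (row B5 above).

Answer: {a: ⊤, b: -2, c: ⊤, d: ⊤, e: ⊤, f: ⊤}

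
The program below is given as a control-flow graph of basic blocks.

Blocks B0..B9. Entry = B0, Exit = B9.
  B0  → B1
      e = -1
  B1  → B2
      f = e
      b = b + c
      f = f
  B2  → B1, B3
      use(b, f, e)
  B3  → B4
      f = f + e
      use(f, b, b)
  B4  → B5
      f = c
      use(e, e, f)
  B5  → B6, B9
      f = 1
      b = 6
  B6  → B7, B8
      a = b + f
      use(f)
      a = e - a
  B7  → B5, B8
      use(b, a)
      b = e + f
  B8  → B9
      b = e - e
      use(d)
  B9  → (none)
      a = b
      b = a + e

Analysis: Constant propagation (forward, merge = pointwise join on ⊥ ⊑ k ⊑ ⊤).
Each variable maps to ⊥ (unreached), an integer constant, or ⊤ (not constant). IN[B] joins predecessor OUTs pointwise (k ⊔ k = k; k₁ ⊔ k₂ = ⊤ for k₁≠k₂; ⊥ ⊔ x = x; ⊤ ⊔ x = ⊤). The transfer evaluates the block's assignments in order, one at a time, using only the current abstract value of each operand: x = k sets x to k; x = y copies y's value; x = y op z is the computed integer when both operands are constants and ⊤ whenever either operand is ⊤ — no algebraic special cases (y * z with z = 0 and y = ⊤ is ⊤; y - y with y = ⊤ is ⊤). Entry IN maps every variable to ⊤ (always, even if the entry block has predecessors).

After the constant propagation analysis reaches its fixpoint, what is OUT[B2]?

Per-block solution:
  B0:   IN=(all ⊤)   OUT={e:-1; rest ⊤}
  B1:   IN={e:-1; rest ⊤}   OUT={e:-1, f:-1; rest ⊤}
  B2:   IN={e:-1, f:-1; rest ⊤}   OUT={e:-1, f:-1; rest ⊤}
  B3:   IN={e:-1, f:-1; rest ⊤}   OUT={e:-1, f:-2; rest ⊤}
  B4:   IN={e:-1, f:-2; rest ⊤}   OUT={e:-1; rest ⊤}
  B5:   IN={e:-1; rest ⊤}   OUT={b:6, e:-1, f:1; rest ⊤}
  B6:   IN={b:6, e:-1, f:1; rest ⊤}   OUT={a:-8, b:6, e:-1, f:1; rest ⊤}
  B7:   IN={a:-8, b:6, e:-1, f:1; rest ⊤}   OUT={a:-8, b:0, e:-1, f:1; rest ⊤}
  B8:   IN={a:-8, e:-1, f:1; rest ⊤}   OUT={a:-8, b:0, e:-1, f:1; rest ⊤}
  B9:   IN={e:-1, f:1; rest ⊤}   OUT={e:-1, f:1; rest ⊤}

Merge at B2: IN[B2] = OUT[B1] = {a: ⊤, b: ⊤, c: ⊤, d: ⊤, e: -1, f: -1}
Applying B2's transfer function to that IN value gives OUT[B2] (row B2 above).

Answer: {a: ⊤, b: ⊤, c: ⊤, d: ⊤, e: -1, f: -1}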